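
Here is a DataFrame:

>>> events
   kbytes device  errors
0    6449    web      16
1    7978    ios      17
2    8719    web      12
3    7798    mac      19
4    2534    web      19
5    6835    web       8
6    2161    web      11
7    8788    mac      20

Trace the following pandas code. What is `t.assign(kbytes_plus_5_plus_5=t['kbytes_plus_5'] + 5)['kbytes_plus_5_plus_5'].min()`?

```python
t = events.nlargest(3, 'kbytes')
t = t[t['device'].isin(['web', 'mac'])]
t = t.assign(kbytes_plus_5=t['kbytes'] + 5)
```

8729

take 3 rows with largest kbytes:
   kbytes device  errors
7    8788    mac      20
2    8719    web      12
1    7978    ios      17
filter rows where device in ['web', 'mac']:
   kbytes device  errors
7    8788    mac      20
2    8719    web      12
add column kbytes_plus_5 = t['kbytes'] + 5:
   kbytes device  errors  kbytes_plus_5
7    8788    mac      20           8793
2    8719    web      12           8724
add column kbytes_plus_5_plus_5 = t['kbytes_plus_5'] + 5:
   kbytes device  errors  kbytes_plus_5  kbytes_plus_5_plus_5
7    8788    mac      20           8793                  8798
2    8719    web      12           8724                  8729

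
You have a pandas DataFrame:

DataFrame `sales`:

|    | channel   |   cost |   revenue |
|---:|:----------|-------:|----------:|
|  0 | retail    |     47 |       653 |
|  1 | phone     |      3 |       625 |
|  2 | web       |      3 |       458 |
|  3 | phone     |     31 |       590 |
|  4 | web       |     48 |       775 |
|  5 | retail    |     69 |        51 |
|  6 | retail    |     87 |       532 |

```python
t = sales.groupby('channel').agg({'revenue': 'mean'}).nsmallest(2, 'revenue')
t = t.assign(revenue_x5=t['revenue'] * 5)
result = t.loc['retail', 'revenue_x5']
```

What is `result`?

2060.0

group by channel, mean of revenue:
         revenue
channel         
phone      607.5
retail     412.0
web        616.5
take 2 rows with smallest revenue:
         revenue
channel         
retail     412.0
phone      607.5
add column revenue_x5 = t['revenue'] * 5:
         revenue  revenue_x5
channel                     
retail     412.0      2060.0
phone      607.5      3037.5
Reading off the value at row 'retail', column 'revenue_x5', we get 2060.0.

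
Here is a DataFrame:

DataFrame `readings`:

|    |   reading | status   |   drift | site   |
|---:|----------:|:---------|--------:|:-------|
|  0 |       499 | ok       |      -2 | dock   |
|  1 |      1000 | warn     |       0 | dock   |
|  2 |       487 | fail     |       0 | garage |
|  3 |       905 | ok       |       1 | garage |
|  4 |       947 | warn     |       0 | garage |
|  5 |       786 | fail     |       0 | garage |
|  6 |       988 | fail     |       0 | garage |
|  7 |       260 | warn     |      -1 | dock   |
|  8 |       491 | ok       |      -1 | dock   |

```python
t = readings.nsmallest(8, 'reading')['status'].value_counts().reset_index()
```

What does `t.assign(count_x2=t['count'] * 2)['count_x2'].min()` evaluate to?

4

take 8 rows with smallest reading:
   reading status  drift    site
7      260   warn     -1    dock
2      487   fail      0  garage
8      491     ok     -1    dock
0      499     ok     -2    dock
5      786   fail      0  garage
3      905     ok      1  garage
4      947   warn      0  garage
6      988   fail      0  garage
value_counts of status:
status
fail    3
ok      3
warn    2
Name: count, dtype: int64
reset_index():
  status  count
0   fail      3
1     ok      3
2   warn      2
add column count_x2 = t['count'] * 2:
  status  count  count_x2
0   fail      3         6
1     ok      3         6
2   warn      2         4
min of column 'count_x2' → 4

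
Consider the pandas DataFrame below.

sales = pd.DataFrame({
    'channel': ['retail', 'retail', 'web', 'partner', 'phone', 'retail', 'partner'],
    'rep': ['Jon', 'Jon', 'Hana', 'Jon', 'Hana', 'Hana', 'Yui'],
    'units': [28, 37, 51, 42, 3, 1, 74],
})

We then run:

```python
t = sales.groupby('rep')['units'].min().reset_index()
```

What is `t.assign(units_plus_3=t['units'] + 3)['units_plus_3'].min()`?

4

group by rep, min of units:
rep
Hana     1
Jon     28
Yui     74
Name: units, dtype: int64
reset_index():
    rep  units
0  Hana      1
1   Jon     28
2   Yui     74
add column units_plus_3 = t['units'] + 3:
    rep  units  units_plus_3
0  Hana      1             4
1   Jon     28            31
2   Yui     74            77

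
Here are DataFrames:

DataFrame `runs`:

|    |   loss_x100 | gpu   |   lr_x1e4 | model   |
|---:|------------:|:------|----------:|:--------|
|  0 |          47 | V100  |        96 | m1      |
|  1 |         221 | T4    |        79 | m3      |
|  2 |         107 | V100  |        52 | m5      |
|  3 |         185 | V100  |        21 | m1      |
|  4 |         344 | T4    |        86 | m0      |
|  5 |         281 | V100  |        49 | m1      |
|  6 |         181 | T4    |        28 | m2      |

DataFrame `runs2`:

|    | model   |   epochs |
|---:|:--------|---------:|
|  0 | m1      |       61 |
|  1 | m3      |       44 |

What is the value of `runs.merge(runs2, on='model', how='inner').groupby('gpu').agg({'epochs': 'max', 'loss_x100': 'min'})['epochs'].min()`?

44

merge on 'model' (how='inner') → 4 rows:
   loss_x100   gpu  lr_x1e4 model  epochs
0         47  V100       96    m1      61
1        221    T4       79    m3      44
2        185  V100       21    m1      61
3        281  V100       49    m1      61
group by gpu: max(epochs), min(loss_x100):
      epochs  loss_x100
gpu                    
T4        44        221
V100      61         47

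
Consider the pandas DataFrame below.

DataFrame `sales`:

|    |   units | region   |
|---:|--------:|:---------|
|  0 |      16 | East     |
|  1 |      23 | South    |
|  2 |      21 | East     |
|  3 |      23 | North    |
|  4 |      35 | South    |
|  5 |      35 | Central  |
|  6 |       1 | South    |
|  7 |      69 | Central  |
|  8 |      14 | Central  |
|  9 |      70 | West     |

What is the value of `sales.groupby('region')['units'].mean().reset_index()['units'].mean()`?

34.1

group by region, mean of units:
region
Central    39.333333
East       18.500000
North      23.000000
South      19.666667
West       70.000000
Name: units, dtype: float64
reset_index():
    region      units
0  Central  39.333333
1     East  18.500000
2    North  23.000000
3    South  19.666667
4     West  70.000000
Then the mean of column 'units': 34.1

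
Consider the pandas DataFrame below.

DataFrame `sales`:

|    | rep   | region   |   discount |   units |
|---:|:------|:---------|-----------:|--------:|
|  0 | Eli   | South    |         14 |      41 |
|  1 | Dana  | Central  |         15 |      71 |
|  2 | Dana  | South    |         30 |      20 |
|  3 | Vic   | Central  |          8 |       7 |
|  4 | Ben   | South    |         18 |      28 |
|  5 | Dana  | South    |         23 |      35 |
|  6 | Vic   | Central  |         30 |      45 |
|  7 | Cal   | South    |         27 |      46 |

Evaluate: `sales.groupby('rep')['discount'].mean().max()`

group by rep, mean of discount:
rep
Ben     18.000000
Cal     27.000000
Dana    22.666667
Eli     14.000000
Vic     19.000000
Name: discount, dtype: float64

27.0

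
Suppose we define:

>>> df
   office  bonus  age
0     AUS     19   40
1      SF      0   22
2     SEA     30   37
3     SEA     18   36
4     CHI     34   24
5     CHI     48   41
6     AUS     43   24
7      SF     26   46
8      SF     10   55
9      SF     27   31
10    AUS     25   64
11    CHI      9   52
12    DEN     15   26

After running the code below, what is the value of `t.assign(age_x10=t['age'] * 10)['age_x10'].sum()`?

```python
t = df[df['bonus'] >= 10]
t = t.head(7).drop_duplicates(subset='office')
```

filter rows where bonus >= 10:
   office  bonus  age
0     AUS     19   40
2     SEA     30   37
3     SEA     18   36
4     CHI     34   24
5     CHI     48   41
6     AUS     43   24
7      SF     26   46
8      SF     10   55
9      SF     27   31
10    AUS     25   64
12    DEN     15   26
take first 7 rows:
  office  bonus  age
0    AUS     19   40
2    SEA     30   37
3    SEA     18   36
4    CHI     34   24
5    CHI     48   41
6    AUS     43   24
7     SF     26   46
drop duplicate office (keep=first):
  office  bonus  age
0    AUS     19   40
2    SEA     30   37
4    CHI     34   24
7     SF     26   46
add column age_x10 = t['age'] * 10:
  office  bonus  age  age_x10
0    AUS     19   40      400
2    SEA     30   37      370
4    CHI     34   24      240
7     SF     26   46      460
Hence 1470.

1470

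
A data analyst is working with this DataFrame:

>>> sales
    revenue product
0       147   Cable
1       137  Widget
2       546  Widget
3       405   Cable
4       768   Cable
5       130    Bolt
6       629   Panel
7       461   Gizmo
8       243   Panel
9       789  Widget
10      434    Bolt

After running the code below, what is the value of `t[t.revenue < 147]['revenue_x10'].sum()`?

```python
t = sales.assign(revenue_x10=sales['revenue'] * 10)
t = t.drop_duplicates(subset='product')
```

2670

add column revenue_x10 = sales['revenue'] * 10:
    revenue product  revenue_x10
0       147   Cable         1470
1       137  Widget         1370
2       546  Widget         5460
3       405   Cable         4050
4       768   Cable         7680
5       130    Bolt         1300
6       629   Panel         6290
7       461   Gizmo         4610
8       243   Panel         2430
9       789  Widget         7890
10      434    Bolt         4340
drop duplicate product (keep=first):
   revenue product  revenue_x10
0      147   Cable         1470
1      137  Widget         1370
5      130    Bolt         1300
6      629   Panel         6290
7      461   Gizmo         4610
filter rows where revenue < 147:
   revenue product  revenue_x10
1      137  Widget         1370
5      130    Bolt         1300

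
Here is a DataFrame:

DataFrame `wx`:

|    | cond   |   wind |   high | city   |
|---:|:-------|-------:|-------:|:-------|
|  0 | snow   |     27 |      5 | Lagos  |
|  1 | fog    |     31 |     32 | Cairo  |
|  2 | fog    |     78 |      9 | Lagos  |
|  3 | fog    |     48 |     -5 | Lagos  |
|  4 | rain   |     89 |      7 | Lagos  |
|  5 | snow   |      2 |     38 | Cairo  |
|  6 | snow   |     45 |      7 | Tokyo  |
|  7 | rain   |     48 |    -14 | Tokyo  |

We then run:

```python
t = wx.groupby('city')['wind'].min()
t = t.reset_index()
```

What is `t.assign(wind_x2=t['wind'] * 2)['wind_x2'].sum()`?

148

group by city, min of wind:
city
Cairo     2
Lagos    27
Tokyo    45
Name: wind, dtype: int64
reset_index():
    city  wind
0  Cairo     2
1  Lagos    27
2  Tokyo    45
add column wind_x2 = t['wind'] * 2:
    city  wind  wind_x2
0  Cairo     2        4
1  Lagos    27       54
2  Tokyo    45       90
Hence 148.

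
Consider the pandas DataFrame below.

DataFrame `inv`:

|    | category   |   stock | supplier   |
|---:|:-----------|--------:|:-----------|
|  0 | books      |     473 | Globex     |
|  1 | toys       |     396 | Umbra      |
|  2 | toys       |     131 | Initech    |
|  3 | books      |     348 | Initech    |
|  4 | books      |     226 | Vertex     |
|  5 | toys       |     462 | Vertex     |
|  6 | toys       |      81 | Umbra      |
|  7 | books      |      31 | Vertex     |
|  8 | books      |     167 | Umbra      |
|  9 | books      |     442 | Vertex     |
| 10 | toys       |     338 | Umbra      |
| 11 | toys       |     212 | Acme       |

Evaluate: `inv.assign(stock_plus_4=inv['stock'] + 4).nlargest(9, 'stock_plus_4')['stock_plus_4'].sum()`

add column stock_plus_4 = inv['stock'] + 4:
   category  stock supplier  stock_plus_4
0     books    473   Globex           477
1      toys    396    Umbra           400
2      toys    131  Initech           135
3     books    348  Initech           352
4     books    226   Vertex           230
5      toys    462   Vertex           466
6      toys     81    Umbra            85
7     books     31   Vertex            35
8     books    167    Umbra           171
9     books    442   Vertex           446
10     toys    338    Umbra           342
11     toys    212     Acme           216
take 9 rows with largest stock_plus_4:
   category  stock supplier  stock_plus_4
0     books    473   Globex           477
5      toys    462   Vertex           466
9     books    442   Vertex           446
1      toys    396    Umbra           400
3     books    348  Initech           352
10     toys    338    Umbra           342
4     books    226   Vertex           230
11     toys    212     Acme           216
8     books    167    Umbra           171
Taking the sum of column 'stock_plus_4' gives 3100.

3100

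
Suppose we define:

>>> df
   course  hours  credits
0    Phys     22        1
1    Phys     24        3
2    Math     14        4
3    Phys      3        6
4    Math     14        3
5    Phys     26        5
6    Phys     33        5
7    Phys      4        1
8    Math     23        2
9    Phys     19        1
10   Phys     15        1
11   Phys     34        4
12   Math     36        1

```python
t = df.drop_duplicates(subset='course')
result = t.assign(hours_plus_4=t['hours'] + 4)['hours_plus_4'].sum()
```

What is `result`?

drop duplicate course (keep=first):
  course  hours  credits
0   Phys     22        1
2   Math     14        4
add column hours_plus_4 = t['hours'] + 4:
  course  hours  credits  hours_plus_4
0   Phys     22        1            26
2   Math     14        4            18

44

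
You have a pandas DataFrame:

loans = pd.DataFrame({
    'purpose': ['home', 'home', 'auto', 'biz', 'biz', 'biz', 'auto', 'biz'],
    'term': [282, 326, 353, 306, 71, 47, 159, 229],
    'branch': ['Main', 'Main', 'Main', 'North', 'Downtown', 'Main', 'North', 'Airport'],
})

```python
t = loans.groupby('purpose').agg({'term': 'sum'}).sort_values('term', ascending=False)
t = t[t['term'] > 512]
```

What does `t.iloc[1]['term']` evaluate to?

608

group by purpose, sum of term:
         term
purpose      
auto      512
biz       653
home      608
sort by term descending:
         term
purpose      
biz       653
home      608
auto      512
filter rows where term > 512:
         term
purpose      
biz       653
home      608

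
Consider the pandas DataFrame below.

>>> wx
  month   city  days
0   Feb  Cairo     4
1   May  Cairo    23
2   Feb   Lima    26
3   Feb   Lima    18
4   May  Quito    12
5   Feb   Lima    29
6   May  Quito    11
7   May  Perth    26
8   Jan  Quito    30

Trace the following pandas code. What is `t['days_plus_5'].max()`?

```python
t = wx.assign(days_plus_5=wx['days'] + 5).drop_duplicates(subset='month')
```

35

add column days_plus_5 = wx['days'] + 5:
  month   city  days  days_plus_5
0   Feb  Cairo     4            9
1   May  Cairo    23           28
2   Feb   Lima    26           31
3   Feb   Lima    18           23
4   May  Quito    12           17
5   Feb   Lima    29           34
6   May  Quito    11           16
7   May  Perth    26           31
8   Jan  Quito    30           35
drop duplicate month (keep=first):
  month   city  days  days_plus_5
0   Feb  Cairo     4            9
1   May  Cairo    23           28
8   Jan  Quito    30           35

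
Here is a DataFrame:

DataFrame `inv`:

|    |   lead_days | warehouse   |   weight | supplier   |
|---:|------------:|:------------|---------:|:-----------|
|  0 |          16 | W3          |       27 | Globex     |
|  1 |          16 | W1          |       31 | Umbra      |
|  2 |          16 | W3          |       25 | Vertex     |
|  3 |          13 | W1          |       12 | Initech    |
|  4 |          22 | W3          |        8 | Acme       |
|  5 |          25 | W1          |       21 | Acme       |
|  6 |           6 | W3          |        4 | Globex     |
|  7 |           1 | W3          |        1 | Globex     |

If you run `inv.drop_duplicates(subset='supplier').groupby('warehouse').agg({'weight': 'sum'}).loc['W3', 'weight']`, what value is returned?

60

drop duplicate supplier (keep=first):
   lead_days warehouse  weight supplier
0         16        W3      27   Globex
1         16        W1      31    Umbra
2         16        W3      25   Vertex
3         13        W1      12  Initech
4         22        W3       8     Acme
group by warehouse, sum of weight:
           weight
warehouse        
W1             43
W3             60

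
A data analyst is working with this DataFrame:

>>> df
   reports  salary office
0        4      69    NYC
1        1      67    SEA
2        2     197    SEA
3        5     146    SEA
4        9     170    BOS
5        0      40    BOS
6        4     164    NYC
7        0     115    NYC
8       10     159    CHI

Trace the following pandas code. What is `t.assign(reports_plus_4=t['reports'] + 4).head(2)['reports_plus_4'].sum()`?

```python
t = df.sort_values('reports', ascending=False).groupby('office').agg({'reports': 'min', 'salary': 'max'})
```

18

sort by reports descending:
   reports  salary office
8       10     159    CHI
4        9     170    BOS
3        5     146    SEA
0        4      69    NYC
6        4     164    NYC
2        2     197    SEA
1        1      67    SEA
5        0      40    BOS
7        0     115    NYC
group by office: min(reports), max(salary):
        reports  salary
office                 
BOS           0     170
CHI          10     159
NYC           0     164
SEA           1     197
add column reports_plus_4 = t['reports'] + 4:
        reports  salary  reports_plus_4
office                                 
BOS           0     170               4
CHI          10     159              14
NYC           0     164               4
SEA           1     197               5
take first 2 rows:
        reports  salary  reports_plus_4
office                                 
BOS           0     170               4
CHI          10     159              14
Reading off the sum of column 'reports_plus_4', we get 18.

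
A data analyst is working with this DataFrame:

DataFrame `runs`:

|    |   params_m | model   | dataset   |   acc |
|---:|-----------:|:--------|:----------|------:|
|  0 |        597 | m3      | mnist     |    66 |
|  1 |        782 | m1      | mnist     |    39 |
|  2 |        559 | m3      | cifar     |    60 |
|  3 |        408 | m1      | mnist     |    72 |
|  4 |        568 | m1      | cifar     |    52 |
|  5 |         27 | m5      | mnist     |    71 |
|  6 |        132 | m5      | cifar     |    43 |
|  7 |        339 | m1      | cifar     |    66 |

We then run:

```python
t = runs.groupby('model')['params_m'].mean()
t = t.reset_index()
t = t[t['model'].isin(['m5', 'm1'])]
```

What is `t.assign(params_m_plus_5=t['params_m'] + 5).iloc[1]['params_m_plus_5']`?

group by model, mean of params_m:
model
m1    524.25
m3    578.00
m5     79.50
Name: params_m, dtype: float64
reset_index():
  model  params_m
0    m1    524.25
1    m3    578.00
2    m5     79.50
filter rows where model in ['m5', 'm1']:
  model  params_m
0    m1    524.25
2    m5     79.50
add column params_m_plus_5 = t['params_m'] + 5:
  model  params_m  params_m_plus_5
0    m1    524.25           529.25
2    m5     79.50            84.50
So iloc[1]['params_m_plus_5'] = 84.5.

84.5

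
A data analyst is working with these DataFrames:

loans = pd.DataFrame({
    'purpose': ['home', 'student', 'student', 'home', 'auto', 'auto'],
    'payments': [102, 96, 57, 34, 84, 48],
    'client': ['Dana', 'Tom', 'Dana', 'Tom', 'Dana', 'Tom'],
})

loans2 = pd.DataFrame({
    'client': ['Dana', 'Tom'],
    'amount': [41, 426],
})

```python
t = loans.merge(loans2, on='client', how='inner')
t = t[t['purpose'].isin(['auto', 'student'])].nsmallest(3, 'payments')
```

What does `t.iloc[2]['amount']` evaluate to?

41

merge on 'client' (how='inner') → 6 rows:
   purpose  payments client  amount
0     home       102   Dana      41
1  student        96    Tom     426
2  student        57   Dana      41
3     home        34    Tom     426
4     auto        84   Dana      41
5     auto        48    Tom     426
filter rows where purpose in ['auto', 'student']:
   purpose  payments client  amount
1  student        96    Tom     426
2  student        57   Dana      41
4     auto        84   Dana      41
5     auto        48    Tom     426
take 3 rows with smallest payments:
   purpose  payments client  amount
5     auto        48    Tom     426
2  student        57   Dana      41
4     auto        84   Dana      41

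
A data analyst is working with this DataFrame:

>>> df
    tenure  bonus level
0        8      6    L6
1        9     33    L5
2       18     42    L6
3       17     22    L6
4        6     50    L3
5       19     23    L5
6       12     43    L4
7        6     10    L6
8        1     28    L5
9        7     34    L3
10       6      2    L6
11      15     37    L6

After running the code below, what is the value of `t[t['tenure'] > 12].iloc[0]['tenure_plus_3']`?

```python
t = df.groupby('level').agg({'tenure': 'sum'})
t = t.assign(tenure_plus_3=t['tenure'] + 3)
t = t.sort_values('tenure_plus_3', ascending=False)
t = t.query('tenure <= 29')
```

32

group by level, sum of tenure:
       tenure
level        
L3         13
L4         12
L5         29
L6         70
add column tenure_plus_3 = t['tenure'] + 3:
       tenure  tenure_plus_3
level                       
L3         13             16
L4         12             15
L5         29             32
L6         70             73
sort by tenure_plus_3 descending:
       tenure  tenure_plus_3
level                       
L6         70             73
L5         29             32
L3         13             16
L4         12             15
filter rows where tenure <= 29:
       tenure  tenure_plus_3
level                       
L5         29             32
L3         13             16
L4         12             15
filter rows where tenure > 12:
       tenure  tenure_plus_3
level                       
L5         29             32
L3         13             16
The value at position 0, column 'tenure_plus_3' is 32.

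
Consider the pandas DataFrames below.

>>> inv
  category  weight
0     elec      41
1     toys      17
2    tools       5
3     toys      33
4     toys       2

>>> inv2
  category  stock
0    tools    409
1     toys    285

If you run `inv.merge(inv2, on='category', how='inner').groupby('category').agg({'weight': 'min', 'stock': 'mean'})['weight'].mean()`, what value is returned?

3.5

merge on 'category' (how='inner') → 4 rows:
  category  weight  stock
0     toys      17    285
1    tools       5    409
2     toys      33    285
3     toys       2    285
group by category: min(weight), mean(stock):
          weight  stock
category               
tools          5  409.0
toys           2  285.0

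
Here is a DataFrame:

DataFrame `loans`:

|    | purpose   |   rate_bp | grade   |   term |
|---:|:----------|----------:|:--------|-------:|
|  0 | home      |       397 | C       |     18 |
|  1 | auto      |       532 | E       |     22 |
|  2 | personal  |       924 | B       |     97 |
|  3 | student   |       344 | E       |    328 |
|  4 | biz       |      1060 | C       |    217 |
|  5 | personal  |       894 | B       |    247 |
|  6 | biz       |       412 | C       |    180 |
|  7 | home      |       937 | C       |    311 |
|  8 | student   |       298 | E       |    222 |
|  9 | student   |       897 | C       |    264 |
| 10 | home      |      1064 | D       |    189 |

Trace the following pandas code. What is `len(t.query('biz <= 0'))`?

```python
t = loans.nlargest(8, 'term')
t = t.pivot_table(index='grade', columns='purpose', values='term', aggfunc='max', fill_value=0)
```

3

take 8 rows with largest term:
     purpose  rate_bp grade  term
3    student      344     E   328
7       home      937     C   311
9    student      897     C   264
5   personal      894     B   247
8    student      298     E   222
4        biz     1060     C   217
10      home     1064     D   189
6        biz      412     C   180
pivot: rows=grade, cols=purpose, max(term):
purpose  biz  home  personal  student
grade                                
B          0     0       247        0
C        217   311         0      264
D          0   189         0        0
E          0     0         0      328
filter rows where biz <= 0:
purpose  biz  home  personal  student
grade                                
B          0     0       247        0
D          0   189         0        0
E          0     0         0      328
Then the number of rows: 3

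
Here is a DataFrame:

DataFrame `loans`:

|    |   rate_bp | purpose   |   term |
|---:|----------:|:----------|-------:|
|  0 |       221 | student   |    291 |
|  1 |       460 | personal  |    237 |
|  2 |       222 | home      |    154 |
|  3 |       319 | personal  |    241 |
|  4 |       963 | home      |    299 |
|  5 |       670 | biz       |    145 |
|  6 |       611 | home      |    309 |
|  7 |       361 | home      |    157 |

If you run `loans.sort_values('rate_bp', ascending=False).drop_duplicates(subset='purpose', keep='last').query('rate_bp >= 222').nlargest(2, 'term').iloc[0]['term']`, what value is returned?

241

sort by rate_bp descending:
   rate_bp   purpose  term
4      963      home   299
5      670       biz   145
6      611      home   309
1      460  personal   237
7      361      home   157
3      319  personal   241
2      222      home   154
0      221   student   291
drop duplicate purpose (keep=last):
   rate_bp   purpose  term
5      670       biz   145
3      319  personal   241
2      222      home   154
0      221   student   291
filter rows where rate_bp >= 222:
   rate_bp   purpose  term
5      670       biz   145
3      319  personal   241
2      222      home   154
take 2 rows with largest term:
   rate_bp   purpose  term
3      319  personal   241
2      222      home   154
Then the value at position 0, column 'term': 241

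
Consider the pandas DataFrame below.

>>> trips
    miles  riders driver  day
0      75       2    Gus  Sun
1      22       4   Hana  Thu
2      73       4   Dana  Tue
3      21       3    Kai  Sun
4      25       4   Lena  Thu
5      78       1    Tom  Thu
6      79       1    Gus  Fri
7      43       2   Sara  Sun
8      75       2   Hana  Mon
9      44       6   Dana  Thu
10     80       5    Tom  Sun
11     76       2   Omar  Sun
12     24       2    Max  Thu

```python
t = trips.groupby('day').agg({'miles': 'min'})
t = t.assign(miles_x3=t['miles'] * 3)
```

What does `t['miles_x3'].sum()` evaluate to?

810

group by day, min of miles:
     miles
day       
Fri     79
Mon     75
Sun     21
Thu     22
Tue     73
add column miles_x3 = t['miles'] * 3:
     miles  miles_x3
day                 
Fri     79       237
Mon     75       225
Sun     21        63
Thu     22        66
Tue     73       219
sum of column 'miles_x3' → 810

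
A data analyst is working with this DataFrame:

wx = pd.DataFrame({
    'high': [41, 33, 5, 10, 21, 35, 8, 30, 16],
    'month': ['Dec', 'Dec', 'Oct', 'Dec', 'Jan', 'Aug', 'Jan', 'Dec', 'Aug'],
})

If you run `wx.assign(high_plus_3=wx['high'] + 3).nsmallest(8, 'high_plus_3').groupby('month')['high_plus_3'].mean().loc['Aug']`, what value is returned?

28.5

add column high_plus_3 = wx['high'] + 3:
   high month  high_plus_3
0    41   Dec           44
1    33   Dec           36
2     5   Oct            8
3    10   Dec           13
4    21   Jan           24
5    35   Aug           38
6     8   Jan           11
7    30   Dec           33
8    16   Aug           19
take 8 rows with smallest high_plus_3:
   high month  high_plus_3
2     5   Oct            8
6     8   Jan           11
3    10   Dec           13
8    16   Aug           19
4    21   Jan           24
7    30   Dec           33
1    33   Dec           36
5    35   Aug           38
group by month, mean of high_plus_3:
month
Aug    28.500000
Dec    27.333333
Jan    17.500000
Oct     8.000000
Name: high_plus_3, dtype: float64
Then the value at index 'Aug': 28.5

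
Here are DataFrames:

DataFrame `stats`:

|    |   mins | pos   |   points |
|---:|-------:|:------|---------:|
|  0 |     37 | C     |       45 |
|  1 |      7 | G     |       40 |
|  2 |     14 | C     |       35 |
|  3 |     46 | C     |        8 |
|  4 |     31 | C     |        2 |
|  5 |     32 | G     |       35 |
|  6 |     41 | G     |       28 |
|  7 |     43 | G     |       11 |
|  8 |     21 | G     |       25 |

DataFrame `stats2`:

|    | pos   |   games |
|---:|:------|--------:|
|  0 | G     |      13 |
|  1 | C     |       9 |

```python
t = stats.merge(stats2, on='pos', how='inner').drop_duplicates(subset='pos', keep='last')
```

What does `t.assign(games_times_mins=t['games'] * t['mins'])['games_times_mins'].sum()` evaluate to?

merge on 'pos' (how='inner') → 9 rows:
   mins pos  points  games
0    37   C      45      9
1     7   G      40     13
2    14   C      35      9
3    46   C       8      9
4    31   C       2      9
5    32   G      35     13
6    41   G      28     13
7    43   G      11     13
8    21   G      25     13
drop duplicate pos (keep=last):
   mins pos  points  games
4    31   C       2      9
8    21   G      25     13
add column games_times_mins = t['games'] * t['mins']:
   mins pos  points  games  games_times_mins
4    31   C       2      9               279
8    21   G      25     13               273
Taking the sum of column 'games_times_mins' gives 552.

552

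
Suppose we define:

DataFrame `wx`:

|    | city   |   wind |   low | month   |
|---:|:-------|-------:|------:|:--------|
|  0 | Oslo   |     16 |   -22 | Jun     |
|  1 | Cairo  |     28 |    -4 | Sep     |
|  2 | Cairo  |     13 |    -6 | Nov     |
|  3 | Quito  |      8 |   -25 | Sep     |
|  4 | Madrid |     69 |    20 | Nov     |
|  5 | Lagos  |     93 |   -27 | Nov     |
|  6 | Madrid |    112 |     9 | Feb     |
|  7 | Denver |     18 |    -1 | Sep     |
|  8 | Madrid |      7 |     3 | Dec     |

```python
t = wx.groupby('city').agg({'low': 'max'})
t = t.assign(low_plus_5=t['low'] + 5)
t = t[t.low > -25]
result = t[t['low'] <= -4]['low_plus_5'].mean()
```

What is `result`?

-8.0

group by city, max of low:
        low
city       
Cairo    -4
Denver   -1
Lagos   -27
Madrid   20
Oslo    -22
Quito   -25
add column low_plus_5 = t['low'] + 5:
        low  low_plus_5
city                   
Cairo    -4           1
Denver   -1           4
Lagos   -27         -22
Madrid   20          25
Oslo    -22         -17
Quito   -25         -20
filter rows where low > -25:
        low  low_plus_5
city                   
Cairo    -4           1
Denver   -1           4
Madrid   20          25
Oslo    -22         -17
filter rows where low <= -4:
       low  low_plus_5
city                  
Cairo   -4           1
Oslo   -22         -17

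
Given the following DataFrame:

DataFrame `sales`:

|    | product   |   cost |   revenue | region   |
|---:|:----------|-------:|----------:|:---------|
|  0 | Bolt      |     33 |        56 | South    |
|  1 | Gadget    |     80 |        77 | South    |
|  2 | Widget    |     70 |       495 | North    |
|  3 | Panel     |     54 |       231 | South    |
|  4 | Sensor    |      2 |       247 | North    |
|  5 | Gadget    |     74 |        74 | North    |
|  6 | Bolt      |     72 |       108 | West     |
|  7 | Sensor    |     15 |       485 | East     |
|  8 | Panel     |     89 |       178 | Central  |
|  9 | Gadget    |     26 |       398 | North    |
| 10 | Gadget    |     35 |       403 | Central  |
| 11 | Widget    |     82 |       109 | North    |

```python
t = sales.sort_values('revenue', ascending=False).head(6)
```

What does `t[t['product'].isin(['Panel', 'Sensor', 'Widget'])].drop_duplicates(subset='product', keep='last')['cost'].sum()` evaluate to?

126

sort by revenue descending:
   product  cost  revenue   region
2   Widget    70      495    North
7   Sensor    15      485     East
10  Gadget    35      403  Central
9   Gadget    26      398    North
4   Sensor     2      247    North
3    Panel    54      231    South
8    Panel    89      178  Central
11  Widget    82      109    North
6     Bolt    72      108     West
1   Gadget    80       77    South
5   Gadget    74       74    North
0     Bolt    33       56    South
take first 6 rows:
   product  cost  revenue   region
2   Widget    70      495    North
7   Sensor    15      485     East
10  Gadget    35      403  Central
9   Gadget    26      398    North
4   Sensor     2      247    North
3    Panel    54      231    South
filter rows where product in ['Panel', 'Sensor', 'Widget']:
  product  cost  revenue region
2  Widget    70      495  North
7  Sensor    15      485   East
4  Sensor     2      247  North
3   Panel    54      231  South
drop duplicate product (keep=last):
  product  cost  revenue region
2  Widget    70      495  North
4  Sensor     2      247  North
3   Panel    54      231  South
Hence 126.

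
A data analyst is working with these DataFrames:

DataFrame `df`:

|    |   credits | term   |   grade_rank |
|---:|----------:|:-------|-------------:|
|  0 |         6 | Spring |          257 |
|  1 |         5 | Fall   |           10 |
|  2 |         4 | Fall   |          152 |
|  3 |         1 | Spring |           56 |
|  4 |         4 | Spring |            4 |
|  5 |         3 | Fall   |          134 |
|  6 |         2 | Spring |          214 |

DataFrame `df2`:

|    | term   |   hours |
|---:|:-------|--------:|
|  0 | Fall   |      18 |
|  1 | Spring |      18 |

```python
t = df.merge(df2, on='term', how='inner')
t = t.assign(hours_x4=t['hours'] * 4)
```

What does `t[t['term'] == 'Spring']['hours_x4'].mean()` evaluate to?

72.0

merge on 'term' (how='inner') → 7 rows:
   credits    term  grade_rank  hours
0        6  Spring         257     18
1        5    Fall          10     18
2        4    Fall         152     18
3        1  Spring          56     18
4        4  Spring           4     18
5        3    Fall         134     18
6        2  Spring         214     18
add column hours_x4 = t['hours'] * 4:
   credits    term  grade_rank  hours  hours_x4
0        6  Spring         257     18        72
1        5    Fall          10     18        72
2        4    Fall         152     18        72
3        1  Spring          56     18        72
4        4  Spring           4     18        72
5        3    Fall         134     18        72
6        2  Spring         214     18        72
filter rows where term == 'Spring':
   credits    term  grade_rank  hours  hours_x4
0        6  Spring         257     18        72
3        1  Spring          56     18        72
4        4  Spring           4     18        72
6        2  Spring         214     18        72
Then the mean of column 'hours_x4': 72.0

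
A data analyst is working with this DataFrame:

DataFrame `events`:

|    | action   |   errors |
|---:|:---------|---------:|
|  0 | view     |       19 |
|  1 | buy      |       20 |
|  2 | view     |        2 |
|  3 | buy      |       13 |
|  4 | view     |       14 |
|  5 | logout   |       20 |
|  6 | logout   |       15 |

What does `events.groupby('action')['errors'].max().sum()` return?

group by action, max of errors:
action
buy       20
logout    20
view      19
Name: errors, dtype: int64
Reading off the sum of the resulting series, we get 59.

59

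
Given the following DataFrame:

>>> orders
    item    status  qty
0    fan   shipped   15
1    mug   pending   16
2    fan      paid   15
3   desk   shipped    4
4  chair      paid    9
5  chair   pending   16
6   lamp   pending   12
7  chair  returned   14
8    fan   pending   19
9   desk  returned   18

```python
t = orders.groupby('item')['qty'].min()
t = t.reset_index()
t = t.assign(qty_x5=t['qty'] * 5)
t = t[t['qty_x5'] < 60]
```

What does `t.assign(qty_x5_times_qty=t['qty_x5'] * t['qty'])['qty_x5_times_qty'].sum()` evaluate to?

group by item, min of qty:
item
chair     9
desk      4
fan      15
lamp     12
mug      16
Name: qty, dtype: int64
reset_index():
    item  qty
0  chair    9
1   desk    4
2    fan   15
3   lamp   12
4    mug   16
add column qty_x5 = t['qty'] * 5:
    item  qty  qty_x5
0  chair    9      45
1   desk    4      20
2    fan   15      75
3   lamp   12      60
4    mug   16      80
filter rows where qty_x5 < 60:
    item  qty  qty_x5
0  chair    9      45
1   desk    4      20
add column qty_x5_times_qty = t['qty_x5'] * t['qty']:
    item  qty  qty_x5  qty_x5_times_qty
0  chair    9      45               405
1   desk    4      20                80
The sum of column 'qty_x5_times_qty' is 485.

485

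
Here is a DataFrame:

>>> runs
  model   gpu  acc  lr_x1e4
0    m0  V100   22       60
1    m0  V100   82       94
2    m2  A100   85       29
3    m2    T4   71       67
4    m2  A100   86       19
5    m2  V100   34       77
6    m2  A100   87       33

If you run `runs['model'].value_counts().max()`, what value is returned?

5

value_counts of model:
model
m2    5
m0    2
Name: count, dtype: int64
Hence 5.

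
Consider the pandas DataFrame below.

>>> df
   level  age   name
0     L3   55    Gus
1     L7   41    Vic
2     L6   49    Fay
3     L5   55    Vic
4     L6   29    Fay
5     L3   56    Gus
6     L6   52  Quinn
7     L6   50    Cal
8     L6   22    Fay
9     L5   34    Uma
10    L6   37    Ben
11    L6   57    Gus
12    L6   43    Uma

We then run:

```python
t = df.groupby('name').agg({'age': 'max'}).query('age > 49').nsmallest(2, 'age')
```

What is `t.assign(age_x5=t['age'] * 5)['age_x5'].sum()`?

510

group by name, max of age:
       age
name      
Ben     37
Cal     50
Fay     49
Gus     57
Quinn   52
Uma     43
Vic     55
filter rows where age > 49:
       age
name      
Cal     50
Gus     57
Quinn   52
Vic     55
take 2 rows with smallest age:
       age
name      
Cal     50
Quinn   52
add column age_x5 = t['age'] * 5:
       age  age_x5
name              
Cal     50     250
Quinn   52     260
The sum of column 'age_x5' is 510.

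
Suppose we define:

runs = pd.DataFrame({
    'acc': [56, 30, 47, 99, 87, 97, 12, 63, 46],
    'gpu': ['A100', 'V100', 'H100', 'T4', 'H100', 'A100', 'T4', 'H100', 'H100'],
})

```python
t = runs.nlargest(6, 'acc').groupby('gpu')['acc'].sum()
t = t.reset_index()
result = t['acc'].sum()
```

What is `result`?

449

take 6 rows with largest acc:
   acc   gpu
3   99    T4
5   97  A100
4   87  H100
7   63  H100
0   56  A100
2   47  H100
group by gpu, sum of acc:
gpu
A100    153
H100    197
T4       99
Name: acc, dtype: int64
reset_index():
    gpu  acc
0  A100  153
1  H100  197
2    T4   99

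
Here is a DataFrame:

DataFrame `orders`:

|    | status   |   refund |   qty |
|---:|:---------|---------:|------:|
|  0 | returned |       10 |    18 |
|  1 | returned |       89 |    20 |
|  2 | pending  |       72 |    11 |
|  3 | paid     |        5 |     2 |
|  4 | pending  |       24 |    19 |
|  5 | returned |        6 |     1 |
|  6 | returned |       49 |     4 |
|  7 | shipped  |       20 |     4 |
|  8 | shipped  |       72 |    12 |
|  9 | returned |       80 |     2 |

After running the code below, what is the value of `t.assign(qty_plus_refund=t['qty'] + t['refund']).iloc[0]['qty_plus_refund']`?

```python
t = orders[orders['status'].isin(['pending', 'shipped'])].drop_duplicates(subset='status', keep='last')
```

filter rows where status in ['pending', 'shipped']:
    status  refund  qty
2  pending      72   11
4  pending      24   19
7  shipped      20    4
8  shipped      72   12
drop duplicate status (keep=last):
    status  refund  qty
4  pending      24   19
8  shipped      72   12
add column qty_plus_refund = t['qty'] + t['refund']:
    status  refund  qty  qty_plus_refund
4  pending      24   19               43
8  shipped      72   12               84
Reading off the value at position 0, column 'qty_plus_refund', we get 43.

43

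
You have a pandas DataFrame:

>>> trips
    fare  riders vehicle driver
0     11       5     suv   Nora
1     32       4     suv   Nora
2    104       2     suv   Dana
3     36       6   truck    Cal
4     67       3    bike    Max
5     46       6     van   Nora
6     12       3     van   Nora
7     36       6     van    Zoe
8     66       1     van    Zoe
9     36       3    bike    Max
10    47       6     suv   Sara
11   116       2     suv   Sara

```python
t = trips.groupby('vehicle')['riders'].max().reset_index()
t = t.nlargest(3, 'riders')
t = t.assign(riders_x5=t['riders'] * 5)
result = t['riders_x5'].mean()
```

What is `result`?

30.0

group by vehicle, max of riders:
vehicle
bike     3
suv      6
truck    6
van      6
Name: riders, dtype: int64
reset_index():
  vehicle  riders
0    bike       3
1     suv       6
2   truck       6
3     van       6
take 3 rows with largest riders:
  vehicle  riders
1     suv       6
2   truck       6
3     van       6
add column riders_x5 = t['riders'] * 5:
  vehicle  riders  riders_x5
1     suv       6         30
2   truck       6         30
3     van       6         30
Finally, mean of column 'riders_x5' = 30.0.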